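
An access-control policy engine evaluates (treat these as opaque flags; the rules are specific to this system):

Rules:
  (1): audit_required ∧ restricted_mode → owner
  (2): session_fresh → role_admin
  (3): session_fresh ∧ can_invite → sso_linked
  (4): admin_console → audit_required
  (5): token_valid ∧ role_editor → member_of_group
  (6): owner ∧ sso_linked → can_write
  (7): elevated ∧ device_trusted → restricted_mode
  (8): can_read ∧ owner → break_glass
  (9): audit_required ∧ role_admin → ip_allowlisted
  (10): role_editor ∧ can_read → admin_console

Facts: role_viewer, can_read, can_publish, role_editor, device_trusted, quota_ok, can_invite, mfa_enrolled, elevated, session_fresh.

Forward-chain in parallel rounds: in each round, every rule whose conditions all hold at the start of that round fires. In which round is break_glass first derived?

4

Round 1: (2) [session_fresh → role_admin]; (3) [session_fresh ∧ can_invite → sso_linked]; (7) [elevated ∧ device_trusted → restricted_mode]; (10) [role_editor ∧ can_read → admin_console]. New: role_admin, sso_linked, restricted_mode, admin_console.
Round 2: (4) [admin_console → audit_required]. New: audit_required.
Round 3: (1) [audit_required ∧ restricted_mode → owner]; (9) [audit_required ∧ role_admin → ip_allowlisted]. New: owner, ip_allowlisted.
Round 4: (6) [owner ∧ sso_linked → can_write]; (8) [can_read ∧ owner → break_glass]. New: can_write, break_glass.
break_glass first appears in round 4.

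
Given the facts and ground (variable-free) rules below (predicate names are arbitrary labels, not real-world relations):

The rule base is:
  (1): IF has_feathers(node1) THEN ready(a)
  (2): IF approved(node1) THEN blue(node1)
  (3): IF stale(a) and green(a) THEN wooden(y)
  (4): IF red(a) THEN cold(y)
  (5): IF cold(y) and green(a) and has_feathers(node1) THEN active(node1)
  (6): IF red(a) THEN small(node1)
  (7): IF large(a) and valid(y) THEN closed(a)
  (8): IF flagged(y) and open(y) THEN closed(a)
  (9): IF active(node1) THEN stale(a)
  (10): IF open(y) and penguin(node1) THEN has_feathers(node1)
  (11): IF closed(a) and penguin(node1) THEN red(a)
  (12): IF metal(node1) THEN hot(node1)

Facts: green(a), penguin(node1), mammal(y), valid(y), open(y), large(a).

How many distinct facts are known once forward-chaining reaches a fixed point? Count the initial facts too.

[1] (7) [IF large(a) and valid(y) THEN closed(a)]; (10) [IF open(y) and penguin(node1) THEN has_feathers(node1)]. ⇒ new: closed(a), has_feathers(node1).
[2] (1) [IF has_feathers(node1) THEN ready(a)]; (11) [IF closed(a) and penguin(node1) THEN red(a)]. ⇒ new: ready(a), red(a).
[3] (4) [IF red(a) THEN cold(y)]; (6) [IF red(a) THEN small(node1)]. ⇒ new: cold(y), small(node1).
[4] (5) [IF cold(y) and green(a) and has_feathers(node1) THEN active(node1)]. ⇒ new: active(node1).
[5] (9) [IF active(node1) THEN stale(a)]. ⇒ new: stale(a).
[6] (3) [IF stale(a) and green(a) THEN wooden(y)]. ⇒ new: wooden(y).
Closure: {active(node1), closed(a), cold(y), green(a), has_feathers(node1), large(a), mammal(y), open(y), penguin(node1), ready(a), red(a), small(node1), stale(a), valid(y), wooden(y)} — 15 facts.

15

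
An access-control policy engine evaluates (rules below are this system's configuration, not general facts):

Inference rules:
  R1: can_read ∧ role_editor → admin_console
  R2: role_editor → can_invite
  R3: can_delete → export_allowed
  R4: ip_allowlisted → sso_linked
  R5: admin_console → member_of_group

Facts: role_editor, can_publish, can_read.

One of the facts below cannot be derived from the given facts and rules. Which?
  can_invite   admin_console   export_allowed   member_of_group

export_allowed

Round 1: R1 [can_read ∧ role_editor → admin_console]; R2 [role_editor → can_invite]. New: admin_console, can_invite.
Round 2: R5 [admin_console → member_of_group]. New: member_of_group.
Derived: admin_console (round 1), can_invite (round 1), member_of_group (round 2). export_allowed never appears in any round.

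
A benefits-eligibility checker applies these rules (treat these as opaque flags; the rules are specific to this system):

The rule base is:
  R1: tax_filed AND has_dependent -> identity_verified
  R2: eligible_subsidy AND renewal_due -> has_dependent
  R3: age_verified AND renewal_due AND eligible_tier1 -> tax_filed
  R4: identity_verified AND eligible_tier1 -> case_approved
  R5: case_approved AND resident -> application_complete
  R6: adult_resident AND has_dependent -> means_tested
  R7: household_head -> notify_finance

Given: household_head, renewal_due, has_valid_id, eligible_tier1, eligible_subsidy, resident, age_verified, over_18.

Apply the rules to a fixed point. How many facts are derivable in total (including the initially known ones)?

Round 1 fires R2, R3, R7, giving has_dependent, tax_filed, notify_finance.
Round 2 fires R1, giving identity_verified.
Round 3 fires R4, giving case_approved.
Round 4 fires R5, giving application_complete.
Closure: {age_verified, application_complete, case_approved, eligible_subsidy, eligible_tier1, has_dependent, has_valid_id, household_head, identity_verified, notify_finance, over_18, renewal_due, resident, tax_filed} — 14 facts.

14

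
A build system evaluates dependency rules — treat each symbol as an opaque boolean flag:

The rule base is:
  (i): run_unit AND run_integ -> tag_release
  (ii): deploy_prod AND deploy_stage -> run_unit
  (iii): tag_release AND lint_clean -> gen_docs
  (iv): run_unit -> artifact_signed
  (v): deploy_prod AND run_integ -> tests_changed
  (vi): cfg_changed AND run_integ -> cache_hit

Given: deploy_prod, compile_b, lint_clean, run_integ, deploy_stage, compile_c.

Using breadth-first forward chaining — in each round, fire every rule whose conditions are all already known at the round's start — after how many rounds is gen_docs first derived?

Round 1: (ii) [deploy_prod AND deploy_stage -> run_unit]; (v) [deploy_prod AND run_integ -> tests_changed]. New: run_unit, tests_changed.
Round 2: (i) [run_unit AND run_integ -> tag_release]; (iv) [run_unit -> artifact_signed]. New: tag_release, artifact_signed.
Round 3: (iii) [tag_release AND lint_clean -> gen_docs]. New: gen_docs.
gen_docs first appears in round 3.

3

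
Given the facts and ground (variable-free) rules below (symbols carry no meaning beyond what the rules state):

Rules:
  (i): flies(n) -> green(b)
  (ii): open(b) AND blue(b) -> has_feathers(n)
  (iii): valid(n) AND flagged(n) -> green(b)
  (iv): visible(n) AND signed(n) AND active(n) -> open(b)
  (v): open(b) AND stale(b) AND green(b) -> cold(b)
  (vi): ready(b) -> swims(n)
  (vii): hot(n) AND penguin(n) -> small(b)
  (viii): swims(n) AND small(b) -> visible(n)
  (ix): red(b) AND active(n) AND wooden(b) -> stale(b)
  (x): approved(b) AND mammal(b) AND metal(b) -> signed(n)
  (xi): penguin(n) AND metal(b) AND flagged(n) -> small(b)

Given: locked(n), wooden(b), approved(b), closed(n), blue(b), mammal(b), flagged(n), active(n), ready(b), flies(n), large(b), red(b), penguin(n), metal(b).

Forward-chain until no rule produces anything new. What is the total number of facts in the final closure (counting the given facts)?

23

[1] (i) [flies(n) -> green(b)]; (vi) [ready(b) -> swims(n)]; (ix) [red(b) AND active(n) AND wooden(b) -> stale(b)]; (x) [approved(b) AND mammal(b) AND metal(b) -> signed(n)]; (xi) [penguin(n) AND metal(b) AND flagged(n) -> small(b)]. ⇒ new: green(b), swims(n), stale(b), signed(n), small(b).
[2] (viii) [swims(n) AND small(b) -> visible(n)]. ⇒ new: visible(n).
[3] (iv) [visible(n) AND signed(n) AND active(n) -> open(b)]. ⇒ new: open(b).
[4] (ii) [open(b) AND blue(b) -> has_feathers(n)]; (v) [open(b) AND stale(b) AND green(b) -> cold(b)]. ⇒ new: has_feathers(n), cold(b).
Closure: {active(n), approved(b), blue(b), closed(n), cold(b), flagged(n), flies(n), green(b), has_feathers(n), large(b), locked(n), mammal(b), metal(b), open(b), penguin(n), ready(b), red(b), signed(n), small(b), stale(b), swims(n), visible(n), wooden(b)} — 23 facts.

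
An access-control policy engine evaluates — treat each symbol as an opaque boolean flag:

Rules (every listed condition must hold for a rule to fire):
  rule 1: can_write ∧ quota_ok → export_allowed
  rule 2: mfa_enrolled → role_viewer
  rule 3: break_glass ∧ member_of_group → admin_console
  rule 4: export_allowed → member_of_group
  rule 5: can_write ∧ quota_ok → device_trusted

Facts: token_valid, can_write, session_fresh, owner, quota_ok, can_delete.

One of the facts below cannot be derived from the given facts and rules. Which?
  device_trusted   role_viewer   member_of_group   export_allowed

role_viewer

Round 1 — rule 1, rule 5, derive export_allowed, device_trusted.
Round 2 — rule 4, derive member_of_group.
Derived: member_of_group (round 2), export_allowed (round 1), device_trusted (round 1). role_viewer never appears in any round.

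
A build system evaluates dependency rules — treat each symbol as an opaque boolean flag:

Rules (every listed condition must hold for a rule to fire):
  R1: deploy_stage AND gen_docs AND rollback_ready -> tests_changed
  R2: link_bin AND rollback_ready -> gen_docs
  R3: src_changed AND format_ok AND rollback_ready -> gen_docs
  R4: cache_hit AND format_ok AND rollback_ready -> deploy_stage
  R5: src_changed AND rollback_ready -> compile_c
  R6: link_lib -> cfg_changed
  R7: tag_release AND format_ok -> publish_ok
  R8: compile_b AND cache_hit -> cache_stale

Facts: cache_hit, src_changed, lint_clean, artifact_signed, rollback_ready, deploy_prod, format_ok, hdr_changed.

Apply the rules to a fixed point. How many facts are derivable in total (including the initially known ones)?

12

Round 1: R3 [src_changed AND format_ok AND rollback_ready -> gen_docs]; R4 [cache_hit AND format_ok AND rollback_ready -> deploy_stage]; R5 [src_changed AND rollback_ready -> compile_c]. New: gen_docs, deploy_stage, compile_c.
Round 2: R1 [deploy_stage AND gen_docs AND rollback_ready -> tests_changed]. New: tests_changed.
Closure: {artifact_signed, cache_hit, compile_c, deploy_prod, deploy_stage, format_ok, gen_docs, hdr_changed, lint_clean, rollback_ready, src_changed, tests_changed} — 12 facts.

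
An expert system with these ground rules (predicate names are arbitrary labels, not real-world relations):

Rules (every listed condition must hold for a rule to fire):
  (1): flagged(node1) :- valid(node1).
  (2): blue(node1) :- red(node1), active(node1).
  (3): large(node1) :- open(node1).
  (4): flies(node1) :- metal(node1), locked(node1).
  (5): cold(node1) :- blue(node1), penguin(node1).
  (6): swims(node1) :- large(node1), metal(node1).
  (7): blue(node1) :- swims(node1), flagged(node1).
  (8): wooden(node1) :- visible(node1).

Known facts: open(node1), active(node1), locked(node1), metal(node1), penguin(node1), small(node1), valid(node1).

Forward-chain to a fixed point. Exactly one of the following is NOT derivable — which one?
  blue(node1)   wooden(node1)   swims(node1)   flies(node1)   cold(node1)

wooden(node1)

Round 1: (1) [flagged(node1) :- valid(node1).]; (3) [large(node1) :- open(node1).]; (4) [flies(node1) :- metal(node1), locked(node1).]. New: flagged(node1), large(node1), flies(node1).
Round 2: (6) [swims(node1) :- large(node1), metal(node1).]. New: swims(node1).
Round 3: (7) [blue(node1) :- swims(node1), flagged(node1).]. New: blue(node1).
Round 4: (5) [cold(node1) :- blue(node1), penguin(node1).]. New: cold(node1).
Derived: swims(node1) (round 2), cold(node1) (round 4), blue(node1) (round 3), flies(node1) (round 1). wooden(node1) never appears in any round.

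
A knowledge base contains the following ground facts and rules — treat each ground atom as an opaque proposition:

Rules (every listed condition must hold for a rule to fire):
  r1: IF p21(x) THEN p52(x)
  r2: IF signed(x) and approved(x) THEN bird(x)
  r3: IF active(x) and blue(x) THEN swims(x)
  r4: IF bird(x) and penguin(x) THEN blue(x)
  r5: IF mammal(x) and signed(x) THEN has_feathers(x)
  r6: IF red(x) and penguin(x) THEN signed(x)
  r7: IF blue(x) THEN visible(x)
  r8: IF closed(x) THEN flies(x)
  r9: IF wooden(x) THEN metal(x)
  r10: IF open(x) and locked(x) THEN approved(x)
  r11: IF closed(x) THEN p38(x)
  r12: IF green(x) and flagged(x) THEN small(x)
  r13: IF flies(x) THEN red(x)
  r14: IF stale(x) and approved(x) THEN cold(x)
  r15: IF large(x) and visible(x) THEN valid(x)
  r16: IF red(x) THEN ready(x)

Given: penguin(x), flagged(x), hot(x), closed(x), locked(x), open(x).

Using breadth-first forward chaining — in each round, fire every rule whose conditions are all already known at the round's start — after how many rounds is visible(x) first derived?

Round 1: r8 [IF closed(x) THEN flies(x)]; r10 [IF open(x) and locked(x) THEN approved(x)]; r11 [IF closed(x) THEN p38(x)]. New: flies(x), approved(x), p38(x).
Round 2: r13 [IF flies(x) THEN red(x)]. New: red(x).
Round 3: r6 [IF red(x) and penguin(x) THEN signed(x)]; r16 [IF red(x) THEN ready(x)]. New: signed(x), ready(x).
Round 4: r2 [IF signed(x) and approved(x) THEN bird(x)]. New: bird(x).
Round 5: r4 [IF bird(x) and penguin(x) THEN blue(x)]. New: blue(x).
Round 6: r7 [IF blue(x) THEN visible(x)]. New: visible(x).
visible(x) first appears in round 6.

6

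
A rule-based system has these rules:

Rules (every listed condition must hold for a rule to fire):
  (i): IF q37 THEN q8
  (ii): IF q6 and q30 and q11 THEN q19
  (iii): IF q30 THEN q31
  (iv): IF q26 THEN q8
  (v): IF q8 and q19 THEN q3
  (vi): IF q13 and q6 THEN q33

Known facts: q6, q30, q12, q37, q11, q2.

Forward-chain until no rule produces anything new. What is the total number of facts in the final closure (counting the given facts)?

[1] (i) [IF q37 THEN q8]; (ii) [IF q6 and q30 and q11 THEN q19]; (iii) [IF q30 THEN q31]. ⇒ new: q8, q19, q31.
[2] (v) [IF q8 and q19 THEN q3]. ⇒ new: q3.
Closure: {q11, q12, q19, q2, q3, q30, q31, q37, q6, q8} — 10 facts.

10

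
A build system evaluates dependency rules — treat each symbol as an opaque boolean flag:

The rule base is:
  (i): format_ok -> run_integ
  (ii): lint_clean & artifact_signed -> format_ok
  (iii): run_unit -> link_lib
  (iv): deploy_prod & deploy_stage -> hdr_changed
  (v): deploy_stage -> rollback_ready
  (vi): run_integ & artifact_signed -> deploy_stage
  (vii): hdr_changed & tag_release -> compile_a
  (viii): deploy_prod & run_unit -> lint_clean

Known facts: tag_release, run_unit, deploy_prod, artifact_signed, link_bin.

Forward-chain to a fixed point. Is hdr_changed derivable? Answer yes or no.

Round 1 — (iii), (viii), derive link_lib, lint_clean.
Round 2 — (ii), derive format_ok.
Round 3 — (i), derive run_integ.
Round 4 — (vi), derive deploy_stage.
Round 5 — (iv), (v), derive hdr_changed, rollback_ready.
Round 6 — (vii), derive compile_a.
hdr_changed appears in round 5, so it is derivable.

yes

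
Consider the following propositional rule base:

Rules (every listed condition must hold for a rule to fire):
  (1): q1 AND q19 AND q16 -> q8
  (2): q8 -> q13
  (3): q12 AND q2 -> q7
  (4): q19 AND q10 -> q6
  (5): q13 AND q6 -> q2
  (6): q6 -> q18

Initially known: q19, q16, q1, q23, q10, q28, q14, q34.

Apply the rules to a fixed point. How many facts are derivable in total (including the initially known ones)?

Round 1: (1) [q1 AND q19 AND q16 -> q8]; (4) [q19 AND q10 -> q6]. Adds q8, q6.
Round 2: (2) [q8 -> q13]; (6) [q6 -> q18]. Adds q13, q18.
Round 3: (5) [q13 AND q6 -> q2]. Adds q2.
Closure: {q1, q10, q13, q14, q16, q18, q19, q2, q23, q28, q34, q6, q8} — 13 facts.

13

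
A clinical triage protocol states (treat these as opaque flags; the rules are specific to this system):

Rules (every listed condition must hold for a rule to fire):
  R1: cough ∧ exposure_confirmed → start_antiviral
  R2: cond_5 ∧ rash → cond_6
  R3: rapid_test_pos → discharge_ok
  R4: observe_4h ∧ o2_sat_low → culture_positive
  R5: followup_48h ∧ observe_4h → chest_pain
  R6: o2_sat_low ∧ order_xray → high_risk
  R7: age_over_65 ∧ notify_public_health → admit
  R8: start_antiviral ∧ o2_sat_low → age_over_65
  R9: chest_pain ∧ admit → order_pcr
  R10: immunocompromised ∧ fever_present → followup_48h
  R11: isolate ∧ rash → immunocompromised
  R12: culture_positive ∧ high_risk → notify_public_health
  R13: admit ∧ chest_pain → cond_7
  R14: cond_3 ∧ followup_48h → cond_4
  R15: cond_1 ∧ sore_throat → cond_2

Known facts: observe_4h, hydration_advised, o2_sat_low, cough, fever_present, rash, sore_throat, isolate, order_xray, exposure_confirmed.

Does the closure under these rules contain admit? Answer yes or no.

yes

Round 1 fires R1, R4, R6, R11, giving start_antiviral, culture_positive, high_risk, immunocompromised.
Round 2 fires R8, R10, R12, giving age_over_65, followup_48h, notify_public_health.
Round 3 fires R5, R7, giving chest_pain, admit.
Round 4 fires R9, R13, giving order_pcr, cond_7.
admit appears in round 3, so it is derivable.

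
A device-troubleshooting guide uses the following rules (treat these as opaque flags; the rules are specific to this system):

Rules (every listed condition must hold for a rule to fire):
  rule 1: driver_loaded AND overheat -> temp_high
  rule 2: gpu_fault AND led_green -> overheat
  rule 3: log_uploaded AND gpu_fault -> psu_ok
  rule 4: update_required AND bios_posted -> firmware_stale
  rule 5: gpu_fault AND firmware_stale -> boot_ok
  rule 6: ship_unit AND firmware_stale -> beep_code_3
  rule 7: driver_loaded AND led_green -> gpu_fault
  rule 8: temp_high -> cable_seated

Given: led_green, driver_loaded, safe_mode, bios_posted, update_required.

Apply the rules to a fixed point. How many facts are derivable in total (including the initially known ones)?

Round 1: rule 4 [update_required AND bios_posted -> firmware_stale]; rule 7 [driver_loaded AND led_green -> gpu_fault]. New: firmware_stale, gpu_fault.
Round 2: rule 2 [gpu_fault AND led_green -> overheat]; rule 5 [gpu_fault AND firmware_stale -> boot_ok]. New: overheat, boot_ok.
Round 3: rule 1 [driver_loaded AND overheat -> temp_high]. New: temp_high.
Round 4: rule 8 [temp_high -> cable_seated]. New: cable_seated.
Closure: {bios_posted, boot_ok, cable_seated, driver_loaded, firmware_stale, gpu_fault, led_green, overheat, safe_mode, temp_high, update_required} — 11 facts.

11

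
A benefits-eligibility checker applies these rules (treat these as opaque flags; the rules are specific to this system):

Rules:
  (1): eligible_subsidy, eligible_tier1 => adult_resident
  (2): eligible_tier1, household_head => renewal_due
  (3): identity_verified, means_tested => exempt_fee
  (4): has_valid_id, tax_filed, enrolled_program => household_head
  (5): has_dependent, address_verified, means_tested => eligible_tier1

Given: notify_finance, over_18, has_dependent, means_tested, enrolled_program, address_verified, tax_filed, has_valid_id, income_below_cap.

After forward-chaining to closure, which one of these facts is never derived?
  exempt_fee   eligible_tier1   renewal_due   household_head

Round 1 — (4), (5), derive household_head, eligible_tier1.
Round 2 — (2), derive renewal_due.
Derived: household_head (round 1), renewal_due (round 2), eligible_tier1 (round 1). exempt_fee never appears in any round.

exempt_fee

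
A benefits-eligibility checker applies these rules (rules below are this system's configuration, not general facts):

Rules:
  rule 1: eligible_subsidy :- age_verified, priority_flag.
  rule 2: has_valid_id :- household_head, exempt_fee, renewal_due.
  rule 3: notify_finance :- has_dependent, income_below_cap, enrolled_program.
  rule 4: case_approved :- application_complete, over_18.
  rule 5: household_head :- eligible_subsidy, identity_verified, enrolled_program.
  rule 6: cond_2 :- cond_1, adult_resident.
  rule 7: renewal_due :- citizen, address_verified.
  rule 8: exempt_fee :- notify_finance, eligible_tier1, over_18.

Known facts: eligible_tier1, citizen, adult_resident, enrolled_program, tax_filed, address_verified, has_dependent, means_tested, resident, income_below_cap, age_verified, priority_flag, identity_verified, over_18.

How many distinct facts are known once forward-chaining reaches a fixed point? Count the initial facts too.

20

Round 1 fires rule 1, rule 3, rule 7, giving eligible_subsidy, notify_finance, renewal_due.
Round 2 fires rule 5, rule 8, giving household_head, exempt_fee.
Round 3 fires rule 2, giving has_valid_id.
Closure: {address_verified, adult_resident, age_verified, citizen, eligible_subsidy, eligible_tier1, enrolled_program, exempt_fee, has_dependent, has_valid_id, household_head, identity_verified, income_below_cap, means_tested, notify_finance, over_18, priority_flag, renewal_due, resident, tax_filed} — 20 facts.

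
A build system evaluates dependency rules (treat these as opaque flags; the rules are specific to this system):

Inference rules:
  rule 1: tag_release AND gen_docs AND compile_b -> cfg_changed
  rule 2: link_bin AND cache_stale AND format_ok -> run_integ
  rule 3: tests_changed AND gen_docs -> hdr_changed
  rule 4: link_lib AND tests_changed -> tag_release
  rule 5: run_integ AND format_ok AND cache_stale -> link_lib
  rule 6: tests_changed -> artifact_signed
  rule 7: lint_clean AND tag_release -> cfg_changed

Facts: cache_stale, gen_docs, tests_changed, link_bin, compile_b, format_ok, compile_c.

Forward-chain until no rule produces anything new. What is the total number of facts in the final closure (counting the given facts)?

13

Round 1: rule 2 [link_bin AND cache_stale AND format_ok -> run_integ]; rule 3 [tests_changed AND gen_docs -> hdr_changed]; rule 6 [tests_changed -> artifact_signed]. Adds run_integ, hdr_changed, artifact_signed.
Round 2: rule 5 [run_integ AND format_ok AND cache_stale -> link_lib]. Adds link_lib.
Round 3: rule 4 [link_lib AND tests_changed -> tag_release]. Adds tag_release.
Round 4: rule 1 [tag_release AND gen_docs AND compile_b -> cfg_changed]. Adds cfg_changed.
Closure: {artifact_signed, cache_stale, cfg_changed, compile_b, compile_c, format_ok, gen_docs, hdr_changed, link_bin, link_lib, run_integ, tag_release, tests_changed} — 13 facts.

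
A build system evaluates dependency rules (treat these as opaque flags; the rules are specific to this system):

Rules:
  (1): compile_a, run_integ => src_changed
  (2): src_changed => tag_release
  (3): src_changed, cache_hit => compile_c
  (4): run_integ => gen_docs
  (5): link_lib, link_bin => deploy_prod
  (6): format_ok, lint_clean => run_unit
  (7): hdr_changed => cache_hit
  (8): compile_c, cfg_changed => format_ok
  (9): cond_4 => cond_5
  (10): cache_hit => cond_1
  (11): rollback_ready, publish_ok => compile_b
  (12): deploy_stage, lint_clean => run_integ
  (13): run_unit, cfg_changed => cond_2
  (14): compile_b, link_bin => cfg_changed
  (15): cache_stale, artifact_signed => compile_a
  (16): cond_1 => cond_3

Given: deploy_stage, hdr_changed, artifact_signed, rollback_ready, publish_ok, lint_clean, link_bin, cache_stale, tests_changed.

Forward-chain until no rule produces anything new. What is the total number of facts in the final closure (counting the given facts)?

23

Round 1: (7) [hdr_changed => cache_hit]; (11) [rollback_ready, publish_ok => compile_b]; (12) [deploy_stage, lint_clean => run_integ]; (15) [cache_stale, artifact_signed => compile_a]. Adds cache_hit, compile_b, run_integ, compile_a.
Round 2: (1) [compile_a, run_integ => src_changed]; (4) [run_integ => gen_docs]; (10) [cache_hit => cond_1]; (14) [compile_b, link_bin => cfg_changed]. Adds src_changed, gen_docs, cond_1, cfg_changed.
Round 3: (2) [src_changed => tag_release]; (3) [src_changed, cache_hit => compile_c]; (16) [cond_1 => cond_3]. Adds tag_release, compile_c, cond_3.
Round 4: (8) [compile_c, cfg_changed => format_ok]. Adds format_ok.
Round 5: (6) [format_ok, lint_clean => run_unit]. Adds run_unit.
Round 6: (13) [run_unit, cfg_changed => cond_2]. Adds cond_2.
Closure: {artifact_signed, cache_hit, cache_stale, cfg_changed, compile_a, compile_b, compile_c, cond_1, cond_2, cond_3, deploy_stage, format_ok, gen_docs, hdr_changed, link_bin, lint_clean, publish_ok, rollback_ready, run_integ, run_unit, src_changed, tag_release, tests_changed} — 23 facts.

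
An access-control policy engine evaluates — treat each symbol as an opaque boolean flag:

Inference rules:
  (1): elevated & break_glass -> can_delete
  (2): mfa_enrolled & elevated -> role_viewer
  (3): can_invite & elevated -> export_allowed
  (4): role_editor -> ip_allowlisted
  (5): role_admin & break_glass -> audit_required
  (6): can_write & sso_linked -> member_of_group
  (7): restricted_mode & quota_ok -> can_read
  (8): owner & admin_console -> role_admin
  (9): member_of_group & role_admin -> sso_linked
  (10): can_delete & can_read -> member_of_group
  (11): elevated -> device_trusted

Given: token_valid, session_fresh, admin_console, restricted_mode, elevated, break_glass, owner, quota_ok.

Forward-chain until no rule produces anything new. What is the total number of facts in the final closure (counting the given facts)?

Round 1: (1) [elevated & break_glass -> can_delete]; (7) [restricted_mode & quota_ok -> can_read]; (8) [owner & admin_console -> role_admin]; (11) [elevated -> device_trusted]. New: can_delete, can_read, role_admin, device_trusted.
Round 2: (5) [role_admin & break_glass -> audit_required]; (10) [can_delete & can_read -> member_of_group]. New: audit_required, member_of_group.
Round 3: (9) [member_of_group & role_admin -> sso_linked]. New: sso_linked.
Closure: {admin_console, audit_required, break_glass, can_delete, can_read, device_trusted, elevated, member_of_group, owner, quota_ok, restricted_mode, role_admin, session_fresh, sso_linked, token_valid} — 15 facts.

15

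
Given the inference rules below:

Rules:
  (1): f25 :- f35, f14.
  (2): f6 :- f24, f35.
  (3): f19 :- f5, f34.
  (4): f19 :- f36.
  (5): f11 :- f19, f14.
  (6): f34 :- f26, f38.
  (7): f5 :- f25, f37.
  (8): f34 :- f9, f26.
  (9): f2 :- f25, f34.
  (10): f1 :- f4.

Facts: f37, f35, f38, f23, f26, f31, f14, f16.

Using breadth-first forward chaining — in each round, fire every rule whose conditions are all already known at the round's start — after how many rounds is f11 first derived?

Round 1: (1) [f25 :- f35, f14.]; (6) [f34 :- f26, f38.]. Adds f25, f34.
Round 2: (7) [f5 :- f25, f37.]; (9) [f2 :- f25, f34.]. Adds f5, f2.
Round 3: (3) [f19 :- f5, f34.]. Adds f19.
Round 4: (5) [f11 :- f19, f14.]. Adds f11.
f11 first appears in round 4.

4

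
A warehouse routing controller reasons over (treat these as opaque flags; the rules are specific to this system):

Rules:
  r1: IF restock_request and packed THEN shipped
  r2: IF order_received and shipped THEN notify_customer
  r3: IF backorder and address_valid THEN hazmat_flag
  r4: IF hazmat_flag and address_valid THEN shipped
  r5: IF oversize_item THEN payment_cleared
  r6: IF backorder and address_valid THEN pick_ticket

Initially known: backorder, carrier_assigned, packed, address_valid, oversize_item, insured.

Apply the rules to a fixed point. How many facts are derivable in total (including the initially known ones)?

10

Round 1: r3 [IF backorder and address_valid THEN hazmat_flag]; r5 [IF oversize_item THEN payment_cleared]; r6 [IF backorder and address_valid THEN pick_ticket]. Adds hazmat_flag, payment_cleared, pick_ticket.
Round 2: r4 [IF hazmat_flag and address_valid THEN shipped]. Adds shipped.
Closure: {address_valid, backorder, carrier_assigned, hazmat_flag, insured, oversize_item, packed, payment_cleared, pick_ticket, shipped} — 10 facts.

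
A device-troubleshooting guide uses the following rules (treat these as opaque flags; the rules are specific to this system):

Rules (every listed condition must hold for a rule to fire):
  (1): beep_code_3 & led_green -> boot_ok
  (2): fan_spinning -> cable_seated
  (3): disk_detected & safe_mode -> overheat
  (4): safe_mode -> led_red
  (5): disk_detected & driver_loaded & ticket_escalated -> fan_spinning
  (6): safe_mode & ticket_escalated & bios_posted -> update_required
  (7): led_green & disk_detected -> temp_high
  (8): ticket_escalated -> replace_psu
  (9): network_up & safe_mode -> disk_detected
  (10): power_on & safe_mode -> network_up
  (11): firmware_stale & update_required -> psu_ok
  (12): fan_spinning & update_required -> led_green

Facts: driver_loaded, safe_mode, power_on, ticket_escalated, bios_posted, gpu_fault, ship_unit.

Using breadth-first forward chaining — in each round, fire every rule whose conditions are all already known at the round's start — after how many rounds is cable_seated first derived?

4

Round 1: (4) [safe_mode -> led_red]; (6) [safe_mode & ticket_escalated & bios_posted -> update_required]; (8) [ticket_escalated -> replace_psu]; (10) [power_on & safe_mode -> network_up]. New: led_red, update_required, replace_psu, network_up.
Round 2: (9) [network_up & safe_mode -> disk_detected]. New: disk_detected.
Round 3: (3) [disk_detected & safe_mode -> overheat]; (5) [disk_detected & driver_loaded & ticket_escalated -> fan_spinning]. New: overheat, fan_spinning.
Round 4: (2) [fan_spinning -> cable_seated]; (12) [fan_spinning & update_required -> led_green]. New: cable_seated, led_green.
cable_seated first appears in round 4.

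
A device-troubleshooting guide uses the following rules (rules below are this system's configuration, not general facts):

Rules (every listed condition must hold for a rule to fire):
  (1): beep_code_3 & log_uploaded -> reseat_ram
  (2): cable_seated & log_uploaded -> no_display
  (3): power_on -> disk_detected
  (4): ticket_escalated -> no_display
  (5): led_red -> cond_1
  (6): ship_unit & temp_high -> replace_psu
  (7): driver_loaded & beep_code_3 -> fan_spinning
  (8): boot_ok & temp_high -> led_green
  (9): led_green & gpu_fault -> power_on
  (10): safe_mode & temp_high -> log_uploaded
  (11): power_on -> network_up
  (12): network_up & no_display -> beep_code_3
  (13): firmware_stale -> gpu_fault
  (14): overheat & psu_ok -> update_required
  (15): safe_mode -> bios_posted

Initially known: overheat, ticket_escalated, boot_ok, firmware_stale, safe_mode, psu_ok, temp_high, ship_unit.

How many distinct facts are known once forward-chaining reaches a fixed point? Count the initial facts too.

20

Round 1 fires (4), (6), (8), (10), (13), (14), (15), giving no_display, replace_psu, led_green, log_uploaded, gpu_fault, update_required, bios_posted.
Round 2 fires (9), giving power_on.
Round 3 fires (3), (11), giving disk_detected, network_up.
Round 4 fires (12), giving beep_code_3.
Round 5 fires (1), giving reseat_ram.
Closure: {beep_code_3, bios_posted, boot_ok, disk_detected, firmware_stale, gpu_fault, led_green, log_uploaded, network_up, no_display, overheat, power_on, psu_ok, replace_psu, reseat_ram, safe_mode, ship_unit, temp_high, ticket_escalated, update_required} — 20 facts.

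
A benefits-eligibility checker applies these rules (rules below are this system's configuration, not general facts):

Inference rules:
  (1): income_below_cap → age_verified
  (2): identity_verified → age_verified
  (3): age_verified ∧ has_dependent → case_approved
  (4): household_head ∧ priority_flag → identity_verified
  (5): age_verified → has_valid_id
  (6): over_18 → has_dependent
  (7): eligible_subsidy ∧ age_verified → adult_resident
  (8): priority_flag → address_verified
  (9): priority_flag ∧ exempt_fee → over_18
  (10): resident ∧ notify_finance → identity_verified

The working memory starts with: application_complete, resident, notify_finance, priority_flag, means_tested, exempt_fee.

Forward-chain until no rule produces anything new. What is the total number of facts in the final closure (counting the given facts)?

[1] (8) [priority_flag → address_verified]; (9) [priority_flag ∧ exempt_fee → over_18]; (10) [resident ∧ notify_finance → identity_verified]. ⇒ new: address_verified, over_18, identity_verified.
[2] (2) [identity_verified → age_verified]; (6) [over_18 → has_dependent]. ⇒ new: age_verified, has_dependent.
[3] (3) [age_verified ∧ has_dependent → case_approved]; (5) [age_verified → has_valid_id]. ⇒ new: case_approved, has_valid_id.
Closure: {address_verified, age_verified, application_complete, case_approved, exempt_fee, has_dependent, has_valid_id, identity_verified, means_tested, notify_finance, over_18, priority_flag, resident} — 13 facts.

13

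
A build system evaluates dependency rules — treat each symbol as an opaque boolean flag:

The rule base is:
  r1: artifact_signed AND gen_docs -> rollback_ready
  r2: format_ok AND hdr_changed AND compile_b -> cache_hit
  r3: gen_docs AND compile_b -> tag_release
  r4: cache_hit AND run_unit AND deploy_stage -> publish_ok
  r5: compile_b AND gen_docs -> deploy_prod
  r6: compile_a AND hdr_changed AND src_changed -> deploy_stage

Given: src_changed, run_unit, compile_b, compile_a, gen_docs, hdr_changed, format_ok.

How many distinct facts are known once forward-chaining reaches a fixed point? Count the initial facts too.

Round 1 fires r2, r3, r5, r6, giving cache_hit, tag_release, deploy_prod, deploy_stage.
Round 2 fires r4, giving publish_ok.
Closure: {cache_hit, compile_a, compile_b, deploy_prod, deploy_stage, format_ok, gen_docs, hdr_changed, publish_ok, run_unit, src_changed, tag_release} — 12 facts.

12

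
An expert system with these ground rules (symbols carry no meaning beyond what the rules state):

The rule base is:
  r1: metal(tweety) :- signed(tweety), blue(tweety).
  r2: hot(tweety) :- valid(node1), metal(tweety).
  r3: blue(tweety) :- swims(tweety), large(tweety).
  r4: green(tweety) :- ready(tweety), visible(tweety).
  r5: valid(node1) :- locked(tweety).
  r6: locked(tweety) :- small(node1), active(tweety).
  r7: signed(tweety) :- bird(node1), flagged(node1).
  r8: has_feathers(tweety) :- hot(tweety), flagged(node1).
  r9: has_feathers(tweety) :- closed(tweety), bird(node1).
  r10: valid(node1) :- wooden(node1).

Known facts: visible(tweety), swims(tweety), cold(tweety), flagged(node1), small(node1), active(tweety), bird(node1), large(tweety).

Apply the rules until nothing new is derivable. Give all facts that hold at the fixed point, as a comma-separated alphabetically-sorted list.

active(tweety), bird(node1), blue(tweety), cold(tweety), flagged(node1), has_feathers(tweety), hot(tweety), large(tweety), locked(tweety), metal(tweety), signed(tweety), small(node1), swims(tweety), valid(node1), visible(tweety)

Round 1: r3 [blue(tweety) :- swims(tweety), large(tweety).]; r6 [locked(tweety) :- small(node1), active(tweety).]; r7 [signed(tweety) :- bird(node1), flagged(node1).]. Adds blue(tweety), locked(tweety), signed(tweety).
Round 2: r1 [metal(tweety) :- signed(tweety), blue(tweety).]; r5 [valid(node1) :- locked(tweety).]. Adds metal(tweety), valid(node1).
Round 3: r2 [hot(tweety) :- valid(node1), metal(tweety).]. Adds hot(tweety).
Round 4: r8 [has_feathers(tweety) :- hot(tweety), flagged(node1).]. Adds has_feathers(tweety).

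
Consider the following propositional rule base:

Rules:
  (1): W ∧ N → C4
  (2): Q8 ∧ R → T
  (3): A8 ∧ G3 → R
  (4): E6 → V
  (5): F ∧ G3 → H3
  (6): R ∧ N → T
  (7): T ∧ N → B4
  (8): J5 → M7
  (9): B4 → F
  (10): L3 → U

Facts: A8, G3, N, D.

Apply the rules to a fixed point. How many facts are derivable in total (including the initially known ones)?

9

Round 1: (3) [A8 ∧ G3 → R]. New: R.
Round 2: (6) [R ∧ N → T]. New: T.
Round 3: (7) [T ∧ N → B4]. New: B4.
Round 4: (9) [B4 → F]. New: F.
Round 5: (5) [F ∧ G3 → H3]. New: H3.
Closure: {A8, B4, D, F, G3, H3, N, R, T} — 9 facts.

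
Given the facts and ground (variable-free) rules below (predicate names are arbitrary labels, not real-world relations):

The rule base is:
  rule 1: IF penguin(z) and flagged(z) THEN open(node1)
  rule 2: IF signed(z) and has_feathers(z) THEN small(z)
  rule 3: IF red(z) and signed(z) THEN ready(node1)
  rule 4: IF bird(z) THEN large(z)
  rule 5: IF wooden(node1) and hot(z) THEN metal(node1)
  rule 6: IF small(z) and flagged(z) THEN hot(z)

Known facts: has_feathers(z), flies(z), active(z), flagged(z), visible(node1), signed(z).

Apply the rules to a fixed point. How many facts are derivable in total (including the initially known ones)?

8

[1] rule 2 [IF signed(z) and has_feathers(z) THEN small(z)]. ⇒ new: small(z).
[2] rule 6 [IF small(z) and flagged(z) THEN hot(z)]. ⇒ new: hot(z).
Closure: {active(z), flagged(z), flies(z), has_feathers(z), hot(z), signed(z), small(z), visible(node1)} — 8 facts.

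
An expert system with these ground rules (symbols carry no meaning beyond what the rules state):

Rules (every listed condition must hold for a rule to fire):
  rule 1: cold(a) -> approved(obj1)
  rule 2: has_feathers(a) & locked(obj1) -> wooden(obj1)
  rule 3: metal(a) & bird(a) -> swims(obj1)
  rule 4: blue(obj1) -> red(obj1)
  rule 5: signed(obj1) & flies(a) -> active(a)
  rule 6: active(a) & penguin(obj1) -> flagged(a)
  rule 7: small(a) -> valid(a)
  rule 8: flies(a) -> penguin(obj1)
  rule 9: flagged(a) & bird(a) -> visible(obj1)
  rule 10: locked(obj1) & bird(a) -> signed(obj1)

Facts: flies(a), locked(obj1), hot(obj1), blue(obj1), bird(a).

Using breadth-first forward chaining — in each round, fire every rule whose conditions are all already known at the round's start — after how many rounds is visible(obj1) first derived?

Round 1 fires rule 4, rule 8, rule 10, giving red(obj1), penguin(obj1), signed(obj1).
Round 2 fires rule 5, giving active(a).
Round 3 fires rule 6, giving flagged(a).
Round 4 fires rule 9, giving visible(obj1).
visible(obj1) first appears in round 4.

4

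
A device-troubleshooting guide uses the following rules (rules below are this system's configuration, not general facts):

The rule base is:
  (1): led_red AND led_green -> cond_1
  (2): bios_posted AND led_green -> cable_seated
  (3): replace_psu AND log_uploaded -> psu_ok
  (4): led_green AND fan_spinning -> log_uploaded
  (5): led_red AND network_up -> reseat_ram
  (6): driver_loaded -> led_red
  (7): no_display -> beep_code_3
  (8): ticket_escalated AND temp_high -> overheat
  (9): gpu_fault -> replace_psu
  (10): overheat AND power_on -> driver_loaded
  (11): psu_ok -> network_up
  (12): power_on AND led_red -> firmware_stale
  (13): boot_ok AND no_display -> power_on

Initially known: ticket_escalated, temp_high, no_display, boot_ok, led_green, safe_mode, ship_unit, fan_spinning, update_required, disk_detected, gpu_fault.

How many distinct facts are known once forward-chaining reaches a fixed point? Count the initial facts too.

Round 1 — (4), (7), (8), (9), (13), derive log_uploaded, beep_code_3, overheat, replace_psu, power_on.
Round 2 — (3), (10), derive psu_ok, driver_loaded.
Round 3 — (6), (11), derive led_red, network_up.
Round 4 — (1), (5), (12), derive cond_1, reseat_ram, firmware_stale.
Closure: {beep_code_3, boot_ok, cond_1, disk_detected, driver_loaded, fan_spinning, firmware_stale, gpu_fault, led_green, led_red, log_uploaded, network_up, no_display, overheat, power_on, psu_ok, replace_psu, reseat_ram, safe_mode, ship_unit, temp_high, ticket_escalated, update_required} — 23 facts.

23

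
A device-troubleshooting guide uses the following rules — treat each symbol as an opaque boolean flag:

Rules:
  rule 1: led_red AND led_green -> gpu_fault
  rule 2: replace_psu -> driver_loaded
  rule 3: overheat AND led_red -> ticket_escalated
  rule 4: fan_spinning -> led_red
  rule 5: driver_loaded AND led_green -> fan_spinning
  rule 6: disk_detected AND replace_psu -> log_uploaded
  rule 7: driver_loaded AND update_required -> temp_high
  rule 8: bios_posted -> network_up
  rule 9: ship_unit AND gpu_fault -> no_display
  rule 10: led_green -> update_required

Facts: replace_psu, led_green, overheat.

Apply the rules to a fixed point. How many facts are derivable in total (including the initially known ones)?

10

Round 1 — rule 2, rule 10, derive driver_loaded, update_required.
Round 2 — rule 5, rule 7, derive fan_spinning, temp_high.
Round 3 — rule 4, derive led_red.
Round 4 — rule 1, rule 3, derive gpu_fault, ticket_escalated.
Closure: {driver_loaded, fan_spinning, gpu_fault, led_green, led_red, overheat, replace_psu, temp_high, ticket_escalated, update_required} — 10 facts.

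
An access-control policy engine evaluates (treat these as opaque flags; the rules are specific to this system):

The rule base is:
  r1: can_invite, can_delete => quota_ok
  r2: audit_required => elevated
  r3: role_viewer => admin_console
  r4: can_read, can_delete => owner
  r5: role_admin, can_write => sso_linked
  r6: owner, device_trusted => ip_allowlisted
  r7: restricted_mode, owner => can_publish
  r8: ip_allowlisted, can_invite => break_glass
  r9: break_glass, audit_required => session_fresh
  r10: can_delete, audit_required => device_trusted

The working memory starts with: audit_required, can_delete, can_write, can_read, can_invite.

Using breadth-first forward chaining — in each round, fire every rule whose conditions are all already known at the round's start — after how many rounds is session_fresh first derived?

Round 1 fires r1, r2, r4, r10, giving quota_ok, elevated, owner, device_trusted.
Round 2 fires r6, giving ip_allowlisted.
Round 3 fires r8, giving break_glass.
Round 4 fires r9, giving session_fresh.
session_fresh first appears in round 4.

4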